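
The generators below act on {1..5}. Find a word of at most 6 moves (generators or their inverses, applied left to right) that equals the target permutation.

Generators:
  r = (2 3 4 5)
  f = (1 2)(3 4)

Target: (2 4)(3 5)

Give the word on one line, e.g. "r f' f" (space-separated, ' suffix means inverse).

r r f f

  after r: (2 3 4 5)
  after r: (2 4)(3 5)
  after f: (1 2 3 5 4)
  after f: (2 4)(3 5)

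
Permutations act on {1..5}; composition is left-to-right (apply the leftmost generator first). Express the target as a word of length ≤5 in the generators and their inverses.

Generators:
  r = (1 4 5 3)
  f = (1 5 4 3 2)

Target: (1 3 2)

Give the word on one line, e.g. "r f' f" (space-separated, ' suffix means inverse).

r f' r

  after r: (1 4 5 3)
  after f': (1 5 4)(2 3)
  after r: (1 3 2)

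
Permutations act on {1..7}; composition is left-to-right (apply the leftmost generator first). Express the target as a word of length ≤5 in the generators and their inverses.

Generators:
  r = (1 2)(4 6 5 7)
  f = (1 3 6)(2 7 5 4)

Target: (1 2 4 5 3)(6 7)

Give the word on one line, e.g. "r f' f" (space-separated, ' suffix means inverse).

  after f: (1 3 6)(2 7 5 4)
  after r: (1 3 5 6 2 4)
  after f: (1 6 7 5)(3 4)
  after f: (2 7 4 6 5 3)
  after r: (1 2 4 5 3)(6 7)

f r f f r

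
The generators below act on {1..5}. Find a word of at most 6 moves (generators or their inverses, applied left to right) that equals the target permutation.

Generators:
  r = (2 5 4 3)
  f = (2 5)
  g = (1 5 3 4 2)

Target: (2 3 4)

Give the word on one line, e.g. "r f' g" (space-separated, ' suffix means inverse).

g' f r' g

  after g': (1 2 4 3 5)
  after f: (1 5)(2 4 3)
  after r': (1 2 5)
  after g: (2 3 4)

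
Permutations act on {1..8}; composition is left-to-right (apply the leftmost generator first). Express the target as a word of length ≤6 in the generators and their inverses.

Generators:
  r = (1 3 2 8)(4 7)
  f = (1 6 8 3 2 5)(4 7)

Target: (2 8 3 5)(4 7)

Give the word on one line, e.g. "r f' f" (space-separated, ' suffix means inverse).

r' r' f r f

  after r': (1 8 2 3)(4 7)
  after r': (1 2)(3 8)
  after f: (1 5)(2 6 8)(4 7)
  after r: (1 5 3 2 6)
  after f: (2 8 3 5)(4 7)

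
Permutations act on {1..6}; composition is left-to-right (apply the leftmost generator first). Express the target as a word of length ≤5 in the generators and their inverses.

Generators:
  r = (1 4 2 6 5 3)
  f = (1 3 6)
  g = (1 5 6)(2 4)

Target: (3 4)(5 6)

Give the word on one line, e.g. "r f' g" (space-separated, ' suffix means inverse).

  after r': (1 3 5 6 2 4)
  after f': (2 4 6)(3 5)
  after g: (1 5 3 6 4)
  after r': (1 6)(2 4 3)
  after g: (3 4)(5 6)

r' f' g r' g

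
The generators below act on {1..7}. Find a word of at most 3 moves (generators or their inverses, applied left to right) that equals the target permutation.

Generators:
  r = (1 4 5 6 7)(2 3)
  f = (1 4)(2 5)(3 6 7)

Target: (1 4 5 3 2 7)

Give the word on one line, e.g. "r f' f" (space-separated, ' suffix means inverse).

r f f

  after r: (1 4 5 6 7)(2 3)
  after f: (2 6 3 5 7 4)
  after f: (1 4 5 3 2 7)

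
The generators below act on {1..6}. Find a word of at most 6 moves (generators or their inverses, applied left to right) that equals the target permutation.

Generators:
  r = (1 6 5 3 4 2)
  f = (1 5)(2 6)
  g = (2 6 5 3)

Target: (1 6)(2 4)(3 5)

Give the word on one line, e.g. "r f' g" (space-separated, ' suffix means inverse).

f r' f' r r

  after f: (1 5)(2 6)
  after r': (1 6 4 3 5 2)
  after f': (1 2 5 6 4 3)
  after r: (2 3 6)
  after r: (1 6)(2 4)(3 5)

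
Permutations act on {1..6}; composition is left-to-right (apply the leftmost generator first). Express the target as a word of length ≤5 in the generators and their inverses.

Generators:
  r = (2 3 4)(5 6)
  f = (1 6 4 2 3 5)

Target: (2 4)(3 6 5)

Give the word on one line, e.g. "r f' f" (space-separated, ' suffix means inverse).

f' r' r' f r

  after f': (1 5 3 2 4 6)
  after r': (1 6)(2 3 4 5)
  after r': (1 5 4 6)
  after f: (2 3 5)
  after r: (2 4)(3 6 5)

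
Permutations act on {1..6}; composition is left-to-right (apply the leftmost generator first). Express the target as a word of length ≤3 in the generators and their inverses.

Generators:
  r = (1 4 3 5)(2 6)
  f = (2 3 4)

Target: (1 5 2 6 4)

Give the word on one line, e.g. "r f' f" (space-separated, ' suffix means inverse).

  after r': (1 5 3 4)(2 6)
  after f': (1 5 2 6 4)

r' f'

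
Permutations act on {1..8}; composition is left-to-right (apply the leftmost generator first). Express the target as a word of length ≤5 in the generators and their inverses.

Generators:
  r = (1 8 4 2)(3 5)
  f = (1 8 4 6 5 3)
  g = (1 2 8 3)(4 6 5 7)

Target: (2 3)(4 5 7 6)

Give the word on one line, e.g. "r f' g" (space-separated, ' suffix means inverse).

  after f: (1 8 4 6 5 3)
  after g: (1 3 2 8 6 7 4 5)
  after f': (1 5 3 2)(4 6 7 8)
  after r: (1 3)(2 8)(4 6 7)
  after g: (2 3)(4 5 7 6)

f g f' r g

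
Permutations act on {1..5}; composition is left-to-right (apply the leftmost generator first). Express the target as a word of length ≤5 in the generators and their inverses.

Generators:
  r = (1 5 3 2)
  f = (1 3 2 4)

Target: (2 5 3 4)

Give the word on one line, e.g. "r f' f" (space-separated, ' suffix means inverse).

  after f': (1 4 2 3)
  after r': (1 4 3 2 5)
  after f: (2 5 3 4)

f' r' f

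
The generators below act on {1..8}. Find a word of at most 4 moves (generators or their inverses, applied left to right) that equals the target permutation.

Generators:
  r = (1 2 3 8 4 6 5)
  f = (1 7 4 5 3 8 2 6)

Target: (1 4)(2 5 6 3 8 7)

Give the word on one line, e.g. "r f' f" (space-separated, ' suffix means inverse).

f r' f

  after f: (1 7 4 5 3 8 2 6)
  after r': (1 7 8)(2 4 6 5)
  after f: (1 4)(2 5 6 3 8 7)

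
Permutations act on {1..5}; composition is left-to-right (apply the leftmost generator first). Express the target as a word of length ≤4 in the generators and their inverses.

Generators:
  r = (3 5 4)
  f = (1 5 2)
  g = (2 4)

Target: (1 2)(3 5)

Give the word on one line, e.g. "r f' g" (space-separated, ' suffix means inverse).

  after g': (2 4)
  after r': (2 5 3 4)
  after g': (2 5 3)
  after f': (1 2)(3 5)

g' r' g' f'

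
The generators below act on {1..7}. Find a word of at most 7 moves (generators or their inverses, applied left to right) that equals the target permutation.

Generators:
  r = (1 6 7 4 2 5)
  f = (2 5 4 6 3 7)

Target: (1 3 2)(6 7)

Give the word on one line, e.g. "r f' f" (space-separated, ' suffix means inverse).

f f r f r

  after f: (2 5 4 6 3 7)
  after f: (2 4 3)(5 6 7)
  after r: (1 6 4 3 5 7)
  after f: (1 3 4 7)(2 5)
  after r: (1 3 2)(6 7)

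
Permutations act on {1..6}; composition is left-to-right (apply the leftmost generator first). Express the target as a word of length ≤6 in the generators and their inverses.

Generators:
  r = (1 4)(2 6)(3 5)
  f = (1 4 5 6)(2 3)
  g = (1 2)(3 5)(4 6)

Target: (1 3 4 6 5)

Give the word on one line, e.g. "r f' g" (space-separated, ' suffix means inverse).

  after r': (1 4)(2 6)(3 5)
  after g: (1 6)(2 4)
  after g: (1 4)(2 6)(3 5)
  after f: (1 5 2)(3 6)
  after g: (1 3 4 6 5)

r' g g f g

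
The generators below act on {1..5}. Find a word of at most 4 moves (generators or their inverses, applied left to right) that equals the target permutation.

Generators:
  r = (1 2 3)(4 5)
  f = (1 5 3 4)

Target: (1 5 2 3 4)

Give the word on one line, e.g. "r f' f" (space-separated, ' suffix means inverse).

f r' f f

  after f: (1 5 3 4)
  after r': (1 4 3 5 2)
  after f: (2 5)
  after f: (1 5 2 3 4)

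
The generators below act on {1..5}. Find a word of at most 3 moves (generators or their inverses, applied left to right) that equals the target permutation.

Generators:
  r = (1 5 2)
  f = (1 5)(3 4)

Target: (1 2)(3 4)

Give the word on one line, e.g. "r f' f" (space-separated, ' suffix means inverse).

f r

  after f: (1 5)(3 4)
  after r: (1 2)(3 4)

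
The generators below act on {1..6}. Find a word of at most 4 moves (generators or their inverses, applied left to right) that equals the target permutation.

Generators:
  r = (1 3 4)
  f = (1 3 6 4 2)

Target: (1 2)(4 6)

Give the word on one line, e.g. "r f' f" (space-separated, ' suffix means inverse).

f' r

  after f': (1 2 4 6 3)
  after r: (1 2)(4 6)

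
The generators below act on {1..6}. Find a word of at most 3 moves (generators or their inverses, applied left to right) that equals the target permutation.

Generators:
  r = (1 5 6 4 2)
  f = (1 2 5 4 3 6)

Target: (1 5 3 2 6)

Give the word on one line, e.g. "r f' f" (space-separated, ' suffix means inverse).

  after f: (1 2 5 4 3 6)
  after r': (1 4 3 5 6 2)
  after f': (1 5 3 2 6)

f r' f'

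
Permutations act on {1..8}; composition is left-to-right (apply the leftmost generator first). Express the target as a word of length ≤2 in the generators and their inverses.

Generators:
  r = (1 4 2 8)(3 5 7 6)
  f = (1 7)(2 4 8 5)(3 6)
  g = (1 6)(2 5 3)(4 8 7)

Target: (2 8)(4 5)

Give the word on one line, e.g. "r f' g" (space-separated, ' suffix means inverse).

  after f: (1 7)(2 4 8 5)(3 6)
  after f: (2 8)(4 5)

f f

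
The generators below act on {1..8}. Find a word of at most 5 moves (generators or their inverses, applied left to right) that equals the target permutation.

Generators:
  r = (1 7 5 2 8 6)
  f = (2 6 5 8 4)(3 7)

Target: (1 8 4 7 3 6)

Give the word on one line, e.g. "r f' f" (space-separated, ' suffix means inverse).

  after f: (2 6 5 8 4)(3 7)
  after r: (1 7 3 5 6 2)(4 8)
  after r: (1 5)(2 7 3)(4 6 8)
  after r: (1 2 5 7 3 8 4)
  after r: (1 8 4 7 3 6)

f r r r r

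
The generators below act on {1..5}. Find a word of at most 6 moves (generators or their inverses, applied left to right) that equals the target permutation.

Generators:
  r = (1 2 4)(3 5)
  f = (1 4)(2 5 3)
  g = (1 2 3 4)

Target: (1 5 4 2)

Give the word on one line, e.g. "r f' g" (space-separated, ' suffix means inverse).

f' g f r' f

  after f': (1 4)(2 3 5)
  after g: (2 4)(3 5)
  after f: (1 4 5 2)
  after r': (1 2 4 3 5)
  after f: (1 5 4 2)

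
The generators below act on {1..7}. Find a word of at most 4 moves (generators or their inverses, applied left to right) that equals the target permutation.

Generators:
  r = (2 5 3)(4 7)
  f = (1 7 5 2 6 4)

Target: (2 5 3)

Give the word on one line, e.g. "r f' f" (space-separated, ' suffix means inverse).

r' r'

  after r': (2 3 5)(4 7)
  after r': (2 5 3)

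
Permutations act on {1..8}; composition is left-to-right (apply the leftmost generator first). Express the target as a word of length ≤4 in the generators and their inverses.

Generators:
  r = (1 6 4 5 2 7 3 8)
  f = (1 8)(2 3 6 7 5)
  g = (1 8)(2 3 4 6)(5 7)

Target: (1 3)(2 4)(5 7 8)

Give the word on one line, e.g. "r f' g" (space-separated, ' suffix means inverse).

  after r: (1 6 4 5 2 7 3 8)
  after r: (1 4 2 3)(5 7 8 6)
  after f: (1 4 3 8 7)(2 6)
  after g': (1 3)(2 4)(5 7 8)

r r f g'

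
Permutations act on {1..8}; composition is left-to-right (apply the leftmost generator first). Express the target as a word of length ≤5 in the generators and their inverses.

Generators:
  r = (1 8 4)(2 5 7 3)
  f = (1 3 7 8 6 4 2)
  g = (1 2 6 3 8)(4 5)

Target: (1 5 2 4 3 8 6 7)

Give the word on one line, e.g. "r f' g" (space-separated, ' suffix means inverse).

  after f: (1 3 7 8 6 4 2)
  after g: (1 8 3 7)(4 6 5)
  after r: (1 4 6 7 8 2 5)
  after g: (1 5 2 4 3 8 6 7)

f g r g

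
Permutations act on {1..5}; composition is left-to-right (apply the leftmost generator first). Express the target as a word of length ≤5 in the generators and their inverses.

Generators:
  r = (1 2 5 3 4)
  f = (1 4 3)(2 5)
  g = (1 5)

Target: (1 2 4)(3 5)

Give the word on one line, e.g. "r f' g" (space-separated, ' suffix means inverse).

  after g: (1 5)
  after r': (1 2)(3 5 4)
  after f': (1 5)(2 3)
  after g': (2 3)
  after r: (1 2 4)(3 5)

g r' f' g' r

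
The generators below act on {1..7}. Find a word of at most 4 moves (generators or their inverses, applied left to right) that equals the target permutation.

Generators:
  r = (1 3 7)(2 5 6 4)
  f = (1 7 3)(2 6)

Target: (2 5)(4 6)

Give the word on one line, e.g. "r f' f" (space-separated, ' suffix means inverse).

r f

  after r: (1 3 7)(2 5 6 4)
  after f: (2 5)(4 6)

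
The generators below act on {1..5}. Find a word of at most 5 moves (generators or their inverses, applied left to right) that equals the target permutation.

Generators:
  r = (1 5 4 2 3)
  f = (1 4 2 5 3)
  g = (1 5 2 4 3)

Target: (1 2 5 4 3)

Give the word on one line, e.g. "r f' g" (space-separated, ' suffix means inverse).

g r g'

  after g: (1 5 2 4 3)
  after r: (1 4)(3 5)
  after g': (1 2 5 4 3)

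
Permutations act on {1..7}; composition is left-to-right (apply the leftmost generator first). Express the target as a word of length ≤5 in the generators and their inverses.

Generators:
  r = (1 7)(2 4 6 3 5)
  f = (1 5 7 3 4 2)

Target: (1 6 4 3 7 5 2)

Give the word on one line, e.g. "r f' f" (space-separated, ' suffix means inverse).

  after f: (1 5 7 3 4 2)
  after f: (1 7 4)(2 5 3)
  after f: (1 3)(2 7)(4 5)
  after r': (1 6 4 3 7 5 2)

f f f r'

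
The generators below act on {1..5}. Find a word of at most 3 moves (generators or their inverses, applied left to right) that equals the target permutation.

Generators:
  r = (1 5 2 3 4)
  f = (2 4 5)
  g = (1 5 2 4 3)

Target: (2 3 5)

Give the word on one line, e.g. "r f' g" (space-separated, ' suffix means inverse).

g r' f

  after g: (1 5 2 4 3)
  after r': (2 3 4)
  after f: (2 3 5)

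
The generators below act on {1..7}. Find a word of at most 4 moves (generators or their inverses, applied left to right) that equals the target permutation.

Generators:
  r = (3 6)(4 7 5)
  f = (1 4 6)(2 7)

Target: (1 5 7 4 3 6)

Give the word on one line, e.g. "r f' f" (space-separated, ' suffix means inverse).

f' f' r'

  after f': (1 6 4)(2 7)
  after f': (1 4 6)
  after r': (1 5 7 4 3 6)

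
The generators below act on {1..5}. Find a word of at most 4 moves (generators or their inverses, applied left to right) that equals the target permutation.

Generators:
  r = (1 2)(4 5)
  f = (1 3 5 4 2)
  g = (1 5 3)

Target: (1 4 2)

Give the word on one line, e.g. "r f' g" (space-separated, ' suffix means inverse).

  after r: (1 2)(4 5)
  after g': (1 2 3 5 4)
  after f': (1 4 2)

r g' f'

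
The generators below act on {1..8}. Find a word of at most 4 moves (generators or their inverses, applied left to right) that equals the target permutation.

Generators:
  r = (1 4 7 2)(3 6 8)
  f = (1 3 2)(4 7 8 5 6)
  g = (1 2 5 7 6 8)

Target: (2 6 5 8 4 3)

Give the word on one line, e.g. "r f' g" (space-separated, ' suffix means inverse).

r f r' r'

  after r: (1 4 7 2)(3 6 8)
  after f: (1 7)(2 3 4 8)(5 6)
  after r': (1 4 6 5 3)(2 8 7)
  after r': (2 6 5 8 4 3)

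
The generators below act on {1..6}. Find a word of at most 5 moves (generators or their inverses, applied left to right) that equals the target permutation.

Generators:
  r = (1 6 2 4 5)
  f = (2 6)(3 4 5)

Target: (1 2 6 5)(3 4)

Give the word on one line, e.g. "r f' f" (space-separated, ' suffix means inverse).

  after f': (2 6)(3 5 4)
  after f': (3 4 5)
  after f': (2 6)
  after r: (1 6 4 5)
  after f: (1 2 6 5)(3 4)

f' f' f' r f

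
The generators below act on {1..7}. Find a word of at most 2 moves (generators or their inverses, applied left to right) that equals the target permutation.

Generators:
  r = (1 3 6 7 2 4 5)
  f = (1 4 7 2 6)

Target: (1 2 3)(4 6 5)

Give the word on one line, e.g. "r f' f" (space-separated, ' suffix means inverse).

f r'

  after f: (1 4 7 2 6)
  after r': (1 2 3)(4 6 5)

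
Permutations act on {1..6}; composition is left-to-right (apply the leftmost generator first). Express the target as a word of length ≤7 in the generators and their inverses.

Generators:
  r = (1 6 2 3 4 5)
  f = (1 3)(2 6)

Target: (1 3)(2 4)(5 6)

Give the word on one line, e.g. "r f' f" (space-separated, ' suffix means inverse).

  after f: (1 3)(2 6)
  after r: (1 4 5)(3 6)
  after r: (1 5 6 4)(2 3)
  after r: (2 4 6 5)
  after f: (1 3)(2 4)(5 6)

f r r r f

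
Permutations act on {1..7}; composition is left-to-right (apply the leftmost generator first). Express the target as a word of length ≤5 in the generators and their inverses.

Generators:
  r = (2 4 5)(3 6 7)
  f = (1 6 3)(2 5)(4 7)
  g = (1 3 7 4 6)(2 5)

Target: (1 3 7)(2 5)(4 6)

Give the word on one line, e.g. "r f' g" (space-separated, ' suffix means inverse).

g' f' g

  after g': (1 6 4 7 3)(2 5)
  after f': (6 7)
  after g: (1 3 7)(2 5)(4 6)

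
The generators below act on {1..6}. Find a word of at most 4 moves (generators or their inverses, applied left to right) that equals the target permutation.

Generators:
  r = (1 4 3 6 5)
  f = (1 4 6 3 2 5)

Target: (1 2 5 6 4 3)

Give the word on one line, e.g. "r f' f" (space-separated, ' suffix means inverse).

r r f

  after r: (1 4 3 6 5)
  after r: (1 3 5 4 6)
  after f: (1 2 5 6 4 3)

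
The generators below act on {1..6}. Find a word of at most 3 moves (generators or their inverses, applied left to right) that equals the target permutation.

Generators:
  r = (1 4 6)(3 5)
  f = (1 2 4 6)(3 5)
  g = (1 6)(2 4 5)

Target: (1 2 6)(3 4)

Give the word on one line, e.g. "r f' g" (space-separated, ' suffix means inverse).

  after g: (1 6)(2 4 5)
  after r': (1 4 3 5 2)
  after g': (1 2 6)(3 4)

g r' g'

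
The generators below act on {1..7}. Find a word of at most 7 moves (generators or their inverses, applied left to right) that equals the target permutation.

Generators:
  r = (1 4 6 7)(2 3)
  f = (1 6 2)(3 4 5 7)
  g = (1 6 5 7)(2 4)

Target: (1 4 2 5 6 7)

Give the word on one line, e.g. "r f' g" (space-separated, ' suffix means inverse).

  after g': (1 7 5 6)(2 4)
  after f: (1 3 4)(2 5)
  after g: (1 3 2 7)(4 6 5)
  after r': (1 2 6 5)
  after g: (1 4 2 5 6 7)

g' f g r' g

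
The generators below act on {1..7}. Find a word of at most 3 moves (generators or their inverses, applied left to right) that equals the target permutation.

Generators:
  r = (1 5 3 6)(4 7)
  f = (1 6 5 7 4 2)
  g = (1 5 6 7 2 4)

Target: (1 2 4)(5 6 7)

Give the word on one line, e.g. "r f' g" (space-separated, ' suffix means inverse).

g' f

  after g': (1 4 2 7 6 5)
  after f: (1 2 4)(5 6 7)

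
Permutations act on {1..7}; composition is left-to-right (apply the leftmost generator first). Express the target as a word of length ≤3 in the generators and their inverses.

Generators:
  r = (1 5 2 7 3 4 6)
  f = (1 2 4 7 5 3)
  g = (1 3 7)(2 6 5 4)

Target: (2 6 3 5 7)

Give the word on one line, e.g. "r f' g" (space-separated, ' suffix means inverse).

  after g: (1 3 7)(2 6 5 4)
  after f: (2 6 3 5 7)

g f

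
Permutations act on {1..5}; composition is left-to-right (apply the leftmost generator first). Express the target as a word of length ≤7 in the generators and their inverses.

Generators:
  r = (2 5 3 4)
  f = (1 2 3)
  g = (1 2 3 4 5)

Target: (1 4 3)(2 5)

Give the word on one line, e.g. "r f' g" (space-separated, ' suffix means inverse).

  after g': (1 5 4 3 2)
  after f: (1 5 4)
  after r': (1 2 4)(3 5)
  after f: (1 3 5)(2 4)
  after g: (1 4 3)(2 5)

g' f r' f g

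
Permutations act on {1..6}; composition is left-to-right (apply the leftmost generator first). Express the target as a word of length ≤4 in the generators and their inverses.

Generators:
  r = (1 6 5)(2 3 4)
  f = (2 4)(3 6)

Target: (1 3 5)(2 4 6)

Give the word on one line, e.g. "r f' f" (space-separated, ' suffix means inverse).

  after f': (2 4)(3 6)
  after r: (1 6 4 3 5)
  after f': (1 3 5)(2 4 6)

f' r f'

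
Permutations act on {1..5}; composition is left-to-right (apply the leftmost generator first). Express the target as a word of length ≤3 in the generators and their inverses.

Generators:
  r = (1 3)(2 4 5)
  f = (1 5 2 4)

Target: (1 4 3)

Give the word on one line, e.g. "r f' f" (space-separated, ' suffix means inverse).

  after f: (1 5 2 4)
  after r': (1 4 3)

f r'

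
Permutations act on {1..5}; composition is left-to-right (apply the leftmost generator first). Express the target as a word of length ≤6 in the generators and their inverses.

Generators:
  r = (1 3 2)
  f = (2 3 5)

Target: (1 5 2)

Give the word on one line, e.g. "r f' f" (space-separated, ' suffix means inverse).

f r f' f' r'

  after f: (2 3 5)
  after r: (1 3 5)
  after f': (1 2 5)
  after f': (1 5)(2 3)
  after r': (1 5 2)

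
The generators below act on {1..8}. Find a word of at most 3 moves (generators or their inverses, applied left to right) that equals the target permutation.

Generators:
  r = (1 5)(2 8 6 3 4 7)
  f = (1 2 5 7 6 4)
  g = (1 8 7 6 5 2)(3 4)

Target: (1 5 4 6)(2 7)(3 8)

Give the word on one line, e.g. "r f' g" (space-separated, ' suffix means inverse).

g' f' r'

  after g': (1 2 5 6 7 8)(3 4)
  after f': (3 6 5 7 8 4)
  after r': (1 5 4 6)(2 7)(3 8)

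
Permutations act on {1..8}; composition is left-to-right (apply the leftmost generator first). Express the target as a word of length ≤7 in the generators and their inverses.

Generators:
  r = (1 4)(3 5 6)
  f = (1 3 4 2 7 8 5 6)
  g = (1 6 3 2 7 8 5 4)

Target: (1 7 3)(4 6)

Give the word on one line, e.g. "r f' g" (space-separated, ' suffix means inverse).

f' f' r' g g

  after f': (1 6 5 8 7 2 4 3)
  after f': (1 5 7 4)(2 3 6 8)
  after r': (1 3 5 7)(2 6 8)
  after g: (1 2 3 4)(5 8 7 6)
  after g: (1 7 3)(4 6)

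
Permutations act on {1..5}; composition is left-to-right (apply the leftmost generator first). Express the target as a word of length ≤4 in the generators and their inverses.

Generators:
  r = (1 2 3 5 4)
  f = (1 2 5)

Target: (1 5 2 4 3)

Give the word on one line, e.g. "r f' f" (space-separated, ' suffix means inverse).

  after r': (1 4 5 3 2)
  after r': (1 5 2 4 3)

r' r'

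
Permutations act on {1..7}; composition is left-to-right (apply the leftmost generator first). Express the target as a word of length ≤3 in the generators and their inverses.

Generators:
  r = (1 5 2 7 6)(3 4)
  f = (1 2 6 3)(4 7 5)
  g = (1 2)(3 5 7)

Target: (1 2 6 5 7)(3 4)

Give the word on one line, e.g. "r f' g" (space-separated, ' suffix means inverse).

  after r': (1 6 7 2 5)(3 4)
  after r': (1 7 5 6 2)
  after r': (1 2 6 5 7)(3 4)

r' r' r'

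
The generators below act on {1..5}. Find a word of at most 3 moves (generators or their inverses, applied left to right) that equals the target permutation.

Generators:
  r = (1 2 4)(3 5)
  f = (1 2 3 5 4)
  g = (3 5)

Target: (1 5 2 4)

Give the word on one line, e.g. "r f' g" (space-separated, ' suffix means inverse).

  after r': (1 4 2)(3 5)
  after f': (1 5 2 4)

r' f'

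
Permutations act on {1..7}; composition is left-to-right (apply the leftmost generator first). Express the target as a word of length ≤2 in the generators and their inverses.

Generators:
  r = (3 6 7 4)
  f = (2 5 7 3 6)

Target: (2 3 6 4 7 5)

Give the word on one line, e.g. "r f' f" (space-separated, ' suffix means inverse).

  after f': (2 6 3 7 5)
  after r': (2 3 6 4 7 5)

f' r'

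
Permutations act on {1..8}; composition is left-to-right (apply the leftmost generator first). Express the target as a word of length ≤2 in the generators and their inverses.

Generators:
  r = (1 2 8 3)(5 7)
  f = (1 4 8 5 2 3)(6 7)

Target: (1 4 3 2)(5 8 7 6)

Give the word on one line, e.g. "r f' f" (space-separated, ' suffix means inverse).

f r

  after f: (1 4 8 5 2 3)(6 7)
  after r: (1 4 3 2)(5 8 7 6)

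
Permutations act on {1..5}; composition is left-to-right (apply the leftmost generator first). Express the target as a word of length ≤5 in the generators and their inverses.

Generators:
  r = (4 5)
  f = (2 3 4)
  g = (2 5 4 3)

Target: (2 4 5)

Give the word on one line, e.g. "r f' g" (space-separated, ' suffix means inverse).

g f r

  after g: (2 5 4 3)
  after f: (2 5)
  after r: (2 4 5)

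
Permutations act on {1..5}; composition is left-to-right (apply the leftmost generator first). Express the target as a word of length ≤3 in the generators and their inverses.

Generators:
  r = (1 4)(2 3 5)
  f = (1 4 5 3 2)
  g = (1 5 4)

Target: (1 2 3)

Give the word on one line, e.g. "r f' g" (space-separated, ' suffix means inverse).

f' g'

  after f': (1 2 3 5 4)
  after g': (1 2 3)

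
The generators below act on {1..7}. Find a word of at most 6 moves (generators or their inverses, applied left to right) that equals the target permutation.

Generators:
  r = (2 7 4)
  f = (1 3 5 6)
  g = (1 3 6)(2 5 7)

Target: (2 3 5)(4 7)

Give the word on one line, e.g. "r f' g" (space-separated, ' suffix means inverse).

  after g: (1 3 6)(2 5 7)
  after r': (1 3 6)(2 5)(4 7)
  after f: (1 5 2 6 3)(4 7)
  after f: (1 6 5 2)(4 7)
  after f: (2 3 5)(4 7)

g r' f f f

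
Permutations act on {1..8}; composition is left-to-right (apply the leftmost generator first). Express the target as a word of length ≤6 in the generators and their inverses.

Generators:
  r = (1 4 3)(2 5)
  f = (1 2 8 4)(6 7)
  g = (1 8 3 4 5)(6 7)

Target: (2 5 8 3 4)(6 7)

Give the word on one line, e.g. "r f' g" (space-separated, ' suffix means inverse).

  after r': (1 3 4)(2 5)
  after f: (1 3)(2 5 8 4)(6 7)
  after r': (1 4 5 8)(6 7)
  after r': (2 5 8 3 4)(6 7)

r' f r' r'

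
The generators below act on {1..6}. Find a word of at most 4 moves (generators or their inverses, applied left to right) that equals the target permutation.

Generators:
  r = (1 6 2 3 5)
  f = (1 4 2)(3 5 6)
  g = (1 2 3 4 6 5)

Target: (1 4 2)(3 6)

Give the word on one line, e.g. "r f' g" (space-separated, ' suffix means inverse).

  after r': (1 5 3 2 6)
  after f': (1 3 4)(2 5 6)
  after g: (1 4 2)(3 6)

r' f' g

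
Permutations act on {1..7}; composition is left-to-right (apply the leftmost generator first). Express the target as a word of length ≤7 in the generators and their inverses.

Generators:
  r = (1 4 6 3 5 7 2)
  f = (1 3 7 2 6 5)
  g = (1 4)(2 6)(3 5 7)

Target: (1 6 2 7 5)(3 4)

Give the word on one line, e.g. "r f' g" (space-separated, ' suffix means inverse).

r f r g' g'

  after r: (1 4 6 3 5 7 2)
  after f: (1 4 5 2 3)(6 7)
  after r: (1 6 2 5)(3 4 7)
  after g': (1 2 3)(4 5)
  after g': (1 6 2 7 5)(3 4)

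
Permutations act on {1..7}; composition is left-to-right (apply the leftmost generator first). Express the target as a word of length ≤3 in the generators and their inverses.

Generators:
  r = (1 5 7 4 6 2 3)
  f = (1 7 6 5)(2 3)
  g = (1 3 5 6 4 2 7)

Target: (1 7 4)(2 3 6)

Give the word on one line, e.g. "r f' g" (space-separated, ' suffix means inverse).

  after r: (1 5 7 4 6 2 3)
  after f': (1 6 3 5)(4 7)
  after f': (1 7 4)(2 3 6)

r f' f'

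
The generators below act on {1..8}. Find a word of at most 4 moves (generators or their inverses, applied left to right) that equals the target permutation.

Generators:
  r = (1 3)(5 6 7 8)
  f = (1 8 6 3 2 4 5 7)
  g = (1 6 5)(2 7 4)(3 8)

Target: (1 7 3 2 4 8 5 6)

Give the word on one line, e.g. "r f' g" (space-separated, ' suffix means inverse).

f r'

  after f: (1 8 6 3 2 4 5 7)
  after r': (1 7 3 2 4 8 5 6)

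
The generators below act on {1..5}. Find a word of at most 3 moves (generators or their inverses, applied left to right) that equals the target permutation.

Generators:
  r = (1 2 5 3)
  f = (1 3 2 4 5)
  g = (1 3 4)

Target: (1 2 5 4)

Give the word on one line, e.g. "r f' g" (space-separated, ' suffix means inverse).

r g

  after r: (1 2 5 3)
  after g: (1 2 5 4)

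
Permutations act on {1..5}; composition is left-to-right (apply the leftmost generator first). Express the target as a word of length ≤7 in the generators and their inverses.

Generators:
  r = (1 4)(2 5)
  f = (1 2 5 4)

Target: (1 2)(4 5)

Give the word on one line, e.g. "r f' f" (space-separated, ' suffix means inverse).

r' f' r' r' f'

  after r': (1 4)(2 5)
  after f': (1 5)
  after r': (1 2 5 4)
  after r': (1 5)
  after f': (1 2)(4 5)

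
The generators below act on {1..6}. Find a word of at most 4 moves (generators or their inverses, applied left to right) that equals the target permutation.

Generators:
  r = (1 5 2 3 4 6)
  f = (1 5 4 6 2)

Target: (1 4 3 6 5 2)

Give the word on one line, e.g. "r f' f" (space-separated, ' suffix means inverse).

  after r': (1 6 4 3 2 5)
  after f': (1 4 3 6 5 2)

r' f'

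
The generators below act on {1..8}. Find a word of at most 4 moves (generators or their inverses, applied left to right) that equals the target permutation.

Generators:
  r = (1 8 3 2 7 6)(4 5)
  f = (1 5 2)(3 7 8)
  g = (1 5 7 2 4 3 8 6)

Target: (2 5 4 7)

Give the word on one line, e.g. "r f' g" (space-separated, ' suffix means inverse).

  after f': (1 2 5)(3 8 7)
  after g: (1 4 3 6)(2 7 8)
  after r': (1 5 4 8 3 7)
  after f': (2 5 4 7)

f' g r' f'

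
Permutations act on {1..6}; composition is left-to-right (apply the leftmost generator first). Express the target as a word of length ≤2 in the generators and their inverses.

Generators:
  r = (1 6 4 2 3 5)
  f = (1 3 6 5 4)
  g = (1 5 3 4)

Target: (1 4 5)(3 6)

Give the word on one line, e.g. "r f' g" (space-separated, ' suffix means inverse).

f g

  after f: (1 3 6 5 4)
  after g: (1 4 5)(3 6)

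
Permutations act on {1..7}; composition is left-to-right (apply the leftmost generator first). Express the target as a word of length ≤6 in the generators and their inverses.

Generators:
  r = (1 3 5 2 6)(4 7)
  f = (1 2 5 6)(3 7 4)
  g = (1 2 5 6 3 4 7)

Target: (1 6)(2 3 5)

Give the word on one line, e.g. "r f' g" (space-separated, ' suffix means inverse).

r' g' f' r

  after r': (1 6 2 5 3)(4 7)
  after g': (1 5 6)(3 7)
  after f': (1 2)(4 7)
  after r: (1 6)(2 3 5)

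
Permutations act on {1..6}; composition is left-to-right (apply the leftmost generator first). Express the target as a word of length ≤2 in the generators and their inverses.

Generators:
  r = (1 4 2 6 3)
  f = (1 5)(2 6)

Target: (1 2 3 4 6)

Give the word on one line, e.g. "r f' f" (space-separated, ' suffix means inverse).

  after r: (1 4 2 6 3)
  after r: (1 2 3 4 6)

r r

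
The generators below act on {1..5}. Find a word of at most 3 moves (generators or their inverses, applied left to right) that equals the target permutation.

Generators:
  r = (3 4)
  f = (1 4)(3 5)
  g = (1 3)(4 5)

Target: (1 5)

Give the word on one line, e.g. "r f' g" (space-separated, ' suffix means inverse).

f' g r'

  after f': (1 4)(3 5)
  after g: (1 5)(3 4)
  after r': (1 5)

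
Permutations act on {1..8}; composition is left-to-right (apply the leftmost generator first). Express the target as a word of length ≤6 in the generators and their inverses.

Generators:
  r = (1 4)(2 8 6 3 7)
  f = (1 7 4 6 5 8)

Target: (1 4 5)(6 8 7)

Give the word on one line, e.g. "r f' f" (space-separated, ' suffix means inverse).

  after f': (1 8 5 6 4 7)
  after f': (1 5 4)(6 7 8)
  after f': (1 6)(4 8)(5 7)
  after f': (1 4 5)(6 8 7)

f' f' f' f'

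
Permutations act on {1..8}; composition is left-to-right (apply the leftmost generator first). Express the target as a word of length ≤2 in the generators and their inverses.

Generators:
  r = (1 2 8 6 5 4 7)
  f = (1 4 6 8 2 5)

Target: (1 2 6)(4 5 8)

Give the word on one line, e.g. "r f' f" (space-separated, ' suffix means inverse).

f' f'

  after f': (1 5 2 8 6 4)
  after f': (1 2 6)(4 5 8)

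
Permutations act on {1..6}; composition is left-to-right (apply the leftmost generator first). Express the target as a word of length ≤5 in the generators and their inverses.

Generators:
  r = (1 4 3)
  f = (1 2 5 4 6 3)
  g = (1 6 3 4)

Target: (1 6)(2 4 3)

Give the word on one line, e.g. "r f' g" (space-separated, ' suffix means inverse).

  after f': (1 3 6 4 5 2)
  after r: (2 4 5)(3 6)
  after g': (1 4 5 2 3)
  after f: (1 6 3 2)
  after r: (1 6)(2 4 3)

f' r g' f r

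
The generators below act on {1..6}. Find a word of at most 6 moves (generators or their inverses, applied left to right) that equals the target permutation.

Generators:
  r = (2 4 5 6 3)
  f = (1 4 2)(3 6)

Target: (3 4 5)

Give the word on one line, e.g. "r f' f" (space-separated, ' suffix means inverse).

f r' f r'

  after f: (1 4 2)(3 6)
  after r': (1 2)(3 5 4)
  after f: (2 4 6 3 5)
  after r': (3 4 5)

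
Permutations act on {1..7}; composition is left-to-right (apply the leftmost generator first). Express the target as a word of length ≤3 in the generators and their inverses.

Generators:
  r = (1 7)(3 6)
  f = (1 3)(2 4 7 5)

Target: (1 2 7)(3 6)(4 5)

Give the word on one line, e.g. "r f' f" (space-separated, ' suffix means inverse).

  after r: (1 7)(3 6)
  after f: (1 5 2 4 7 3 6)
  after f: (1 2 7)(3 6)(4 5)

r f f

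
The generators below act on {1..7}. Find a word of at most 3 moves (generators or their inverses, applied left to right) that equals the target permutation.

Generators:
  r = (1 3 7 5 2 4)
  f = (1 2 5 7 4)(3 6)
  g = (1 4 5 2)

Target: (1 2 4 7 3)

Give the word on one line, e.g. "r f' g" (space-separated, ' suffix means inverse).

g r'

  after g: (1 4 5 2)
  after r': (1 2 4 7 3)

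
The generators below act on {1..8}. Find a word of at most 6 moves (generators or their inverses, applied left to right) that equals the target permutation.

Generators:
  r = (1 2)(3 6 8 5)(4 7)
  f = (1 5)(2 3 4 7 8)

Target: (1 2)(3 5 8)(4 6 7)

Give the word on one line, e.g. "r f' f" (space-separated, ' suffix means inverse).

  after f': (1 5)(2 8 7 4 3)
  after r': (1 8 4 5 2 6 3)
  after r': (1 6 5)(2 3)(4 8 7)
  after r': (1 3)(2 5)(4 6 8)
  after f': (1 2)(3 5 8)(4 6 7)

f' r' r' r' f'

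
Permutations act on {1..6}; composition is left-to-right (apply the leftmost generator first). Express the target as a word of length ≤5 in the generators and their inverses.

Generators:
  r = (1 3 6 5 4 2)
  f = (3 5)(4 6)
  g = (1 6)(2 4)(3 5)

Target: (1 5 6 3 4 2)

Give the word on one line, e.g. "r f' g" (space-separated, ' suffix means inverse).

  after r: (1 3 6 5 4 2)
  after f: (1 5 6 3 4 2)
  after f: (1 3 6 5 4 2)
  after f: (1 5 6 3 4 2)

r f f f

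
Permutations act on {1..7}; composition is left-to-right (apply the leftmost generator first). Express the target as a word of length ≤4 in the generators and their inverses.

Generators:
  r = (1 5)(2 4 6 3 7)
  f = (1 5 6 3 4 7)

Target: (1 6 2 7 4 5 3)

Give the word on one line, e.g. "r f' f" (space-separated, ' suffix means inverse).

  after r': (1 5)(2 7 3 6 4)
  after r': (2 3 4 7 6)
  after f: (1 5 6 2 4)(3 7)
  after f: (1 6 2 7 4 5 3)

r' r' f f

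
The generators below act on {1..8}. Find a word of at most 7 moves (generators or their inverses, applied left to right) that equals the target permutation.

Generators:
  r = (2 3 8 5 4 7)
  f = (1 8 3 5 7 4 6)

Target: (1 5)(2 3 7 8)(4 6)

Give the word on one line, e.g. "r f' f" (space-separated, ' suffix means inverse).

r f f r r

  after r: (2 3 8 5 4 7)
  after f: (1 8 7 2 5 6)
  after f: (1 3 5)(2 7)(4 6 8)
  after r: (1 8 7 3 4 6 5)
  after r: (1 5)(2 3 7 8)(4 6)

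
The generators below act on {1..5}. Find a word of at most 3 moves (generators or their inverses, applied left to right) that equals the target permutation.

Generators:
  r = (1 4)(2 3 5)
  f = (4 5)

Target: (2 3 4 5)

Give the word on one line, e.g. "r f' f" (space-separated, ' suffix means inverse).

r' r' f

  after r': (1 4)(2 5 3)
  after r': (2 3 5)
  after f: (2 3 4 5)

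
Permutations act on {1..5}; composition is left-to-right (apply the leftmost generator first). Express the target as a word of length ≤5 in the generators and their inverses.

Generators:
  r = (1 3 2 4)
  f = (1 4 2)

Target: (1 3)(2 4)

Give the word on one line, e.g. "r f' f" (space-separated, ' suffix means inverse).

r' f' f' r' f

  after r': (1 4 2 3)
  after f': (2 3)
  after f': (1 2 3 4)
  after r': (1 3 2)
  after f: (1 3)(2 4)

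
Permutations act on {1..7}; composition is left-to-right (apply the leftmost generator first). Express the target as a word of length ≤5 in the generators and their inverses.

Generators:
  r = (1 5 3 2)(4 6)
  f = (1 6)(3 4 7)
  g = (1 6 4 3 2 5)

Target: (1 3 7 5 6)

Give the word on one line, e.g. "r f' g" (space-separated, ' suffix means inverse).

  after f: (1 6)(3 4 7)
  after f: (3 7 4)
  after r: (1 5 3 7 6 4 2)
  after g': (1 2 5 4 3 7)
  after g': (1 3 7 5 6)

f f r g' g'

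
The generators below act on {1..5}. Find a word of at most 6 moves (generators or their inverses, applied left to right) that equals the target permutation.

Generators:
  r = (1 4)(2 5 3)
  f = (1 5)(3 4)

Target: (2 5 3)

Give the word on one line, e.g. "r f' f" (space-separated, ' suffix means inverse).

r' r' f' f'

  after r': (1 4)(2 3 5)
  after r': (2 5 3)
  after f': (1 5 4 3 2)
  after f': (2 5 3)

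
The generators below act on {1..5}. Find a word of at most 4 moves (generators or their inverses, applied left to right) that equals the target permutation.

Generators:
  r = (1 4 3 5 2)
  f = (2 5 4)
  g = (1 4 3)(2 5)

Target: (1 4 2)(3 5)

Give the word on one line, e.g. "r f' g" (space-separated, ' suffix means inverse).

  after r: (1 4 3 5 2)
  after g: (1 3 2 4)
  after r': (1 4 2)(3 5)

r g r'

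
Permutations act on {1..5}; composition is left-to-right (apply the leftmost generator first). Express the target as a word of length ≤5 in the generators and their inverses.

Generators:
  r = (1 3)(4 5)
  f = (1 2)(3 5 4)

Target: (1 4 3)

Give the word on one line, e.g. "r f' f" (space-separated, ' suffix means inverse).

r' f f

  after r': (1 3)(4 5)
  after f: (1 5 3 2)
  after f: (1 4 3)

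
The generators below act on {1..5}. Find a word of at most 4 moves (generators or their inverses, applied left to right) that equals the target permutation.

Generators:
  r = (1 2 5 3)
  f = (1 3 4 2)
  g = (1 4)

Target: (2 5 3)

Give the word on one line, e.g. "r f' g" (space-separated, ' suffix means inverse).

  after r': (1 3 5 2)
  after f: (1 4 2 3 5)
  after r': (1 4)(2 5 3)
  after g: (2 5 3)

r' f r' g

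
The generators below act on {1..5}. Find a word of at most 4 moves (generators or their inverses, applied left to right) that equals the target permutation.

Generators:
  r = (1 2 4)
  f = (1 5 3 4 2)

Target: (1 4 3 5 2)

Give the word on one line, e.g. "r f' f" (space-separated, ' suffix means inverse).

f' r

  after f': (1 2 4 3 5)
  after r: (1 4 3 5 2)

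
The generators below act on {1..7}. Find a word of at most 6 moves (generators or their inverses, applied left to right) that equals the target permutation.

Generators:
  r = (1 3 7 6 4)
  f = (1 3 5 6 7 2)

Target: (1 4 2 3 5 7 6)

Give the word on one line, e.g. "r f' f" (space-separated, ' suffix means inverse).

  after f': (1 2 7 6 5 3)
  after f': (1 7 5)(2 6 3)
  after f': (1 6)(2 5)(3 7)
  after r: (1 4)(2 5)(3 6)
  after f': (1 4 2 3 5 7 6)

f' f' f' r f'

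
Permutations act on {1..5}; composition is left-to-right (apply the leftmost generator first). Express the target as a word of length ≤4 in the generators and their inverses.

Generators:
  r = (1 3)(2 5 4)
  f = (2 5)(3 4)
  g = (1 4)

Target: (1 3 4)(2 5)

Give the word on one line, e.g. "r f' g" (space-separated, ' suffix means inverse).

g f

  after g: (1 4)
  after f: (1 3 4)(2 5)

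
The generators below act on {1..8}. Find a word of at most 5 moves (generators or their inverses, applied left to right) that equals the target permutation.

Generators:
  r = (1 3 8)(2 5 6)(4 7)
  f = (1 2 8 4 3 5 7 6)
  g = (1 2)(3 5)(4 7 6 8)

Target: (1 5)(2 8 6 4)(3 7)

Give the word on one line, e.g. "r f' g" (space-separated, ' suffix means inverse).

r' r' r' f' r'

  after r': (1 8 3)(2 6 5)(4 7)
  after r': (1 3 8)(2 5 6)
  after r': (4 7)
  after f': (1 6 7 8 2)(3 4 5)
  after r': (1 5)(2 8 6 4)(3 7)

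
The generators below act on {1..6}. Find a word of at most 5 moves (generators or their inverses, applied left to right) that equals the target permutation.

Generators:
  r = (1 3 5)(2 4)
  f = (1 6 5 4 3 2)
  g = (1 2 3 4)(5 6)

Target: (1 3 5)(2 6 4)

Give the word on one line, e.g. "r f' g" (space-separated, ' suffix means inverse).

r g f

  after r: (1 3 5)(2 4)
  after g: (1 4 3 6 5 2)
  after f: (1 3 5)(2 6 4)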